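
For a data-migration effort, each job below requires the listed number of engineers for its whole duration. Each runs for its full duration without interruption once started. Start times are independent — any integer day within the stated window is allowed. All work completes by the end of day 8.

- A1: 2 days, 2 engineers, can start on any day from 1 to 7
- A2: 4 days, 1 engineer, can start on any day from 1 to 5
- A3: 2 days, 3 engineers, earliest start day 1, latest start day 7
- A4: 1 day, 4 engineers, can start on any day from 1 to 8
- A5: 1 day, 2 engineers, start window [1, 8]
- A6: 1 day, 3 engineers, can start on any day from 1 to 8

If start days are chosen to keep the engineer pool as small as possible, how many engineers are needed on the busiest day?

4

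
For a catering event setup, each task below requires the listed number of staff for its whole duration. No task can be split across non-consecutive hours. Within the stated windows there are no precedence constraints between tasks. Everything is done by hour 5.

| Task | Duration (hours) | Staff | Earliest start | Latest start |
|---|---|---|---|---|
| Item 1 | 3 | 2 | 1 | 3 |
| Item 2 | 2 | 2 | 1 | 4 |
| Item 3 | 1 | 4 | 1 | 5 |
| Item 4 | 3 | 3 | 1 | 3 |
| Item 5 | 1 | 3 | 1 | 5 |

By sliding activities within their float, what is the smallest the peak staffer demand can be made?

Early-start (Item 1@1, Item 2@1, Item 3@1, Item 4@1, Item 5@1) gives peak 14: h1:14  h2:7  h3:5  h4:0  h5:0.
Shift Item 2→4, Item 4→2, Item 5→5.
Schedule Item 1@1, Item 2@4, Item 3@1, Item 4@2, Item 5@5: h1:6  h2:5  h3:5  h4:5  h5:5 — peak 6.
Total staffer-hours = 26 over 5 hours ⇒ peak ≥ ⌈26/5⌉ = 6, so 6 is optimal.

6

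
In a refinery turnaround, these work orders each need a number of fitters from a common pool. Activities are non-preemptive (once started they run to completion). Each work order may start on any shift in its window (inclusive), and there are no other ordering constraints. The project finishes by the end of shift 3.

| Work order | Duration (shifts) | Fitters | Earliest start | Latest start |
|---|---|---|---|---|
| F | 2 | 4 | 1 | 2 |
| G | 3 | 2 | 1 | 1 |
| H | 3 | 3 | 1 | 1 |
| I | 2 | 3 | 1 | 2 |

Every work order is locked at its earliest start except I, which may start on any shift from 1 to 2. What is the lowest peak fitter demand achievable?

12

I@1: s1:12  s2:12  s3:5 → peak 12
I@2: s1:9  s2:12  s3:8 → peak 12
Best is I@1, peak 12.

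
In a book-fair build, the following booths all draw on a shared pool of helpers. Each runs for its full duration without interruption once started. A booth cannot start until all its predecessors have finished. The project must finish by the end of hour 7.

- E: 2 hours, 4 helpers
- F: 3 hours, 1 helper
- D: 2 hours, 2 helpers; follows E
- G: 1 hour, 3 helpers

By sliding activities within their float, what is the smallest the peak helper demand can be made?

Early-start (E@1, F@1, D@3, G@1) gives peak 8: h1:8  h2:5  h3:3  h4:2  h5:0  h6:0  h7:0.
Shift F→3, G→5.
Schedule E@1, F@3, D@3, G@5: h1:4  h2:4  h3:3  h4:3  h5:4  h6:0  h7:0 — peak 4.

4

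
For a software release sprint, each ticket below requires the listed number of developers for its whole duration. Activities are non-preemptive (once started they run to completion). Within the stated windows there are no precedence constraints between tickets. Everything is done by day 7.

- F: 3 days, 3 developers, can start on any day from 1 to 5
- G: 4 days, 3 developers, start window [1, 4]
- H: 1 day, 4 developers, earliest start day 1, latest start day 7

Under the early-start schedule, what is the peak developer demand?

10

Early-start schedule: F@1, G@1, H@1.
Load per day: day 1: 10, day 2: 6, day 3: 6, day 4: 3, day 5: 0, day 6: 0, day 7: 0.
Peak is 10.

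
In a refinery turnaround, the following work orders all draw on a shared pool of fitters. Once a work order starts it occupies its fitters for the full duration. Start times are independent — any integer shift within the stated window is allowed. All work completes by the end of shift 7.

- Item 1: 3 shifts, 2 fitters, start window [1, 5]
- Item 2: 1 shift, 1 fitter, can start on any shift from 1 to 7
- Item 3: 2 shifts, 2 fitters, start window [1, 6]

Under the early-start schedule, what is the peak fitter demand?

5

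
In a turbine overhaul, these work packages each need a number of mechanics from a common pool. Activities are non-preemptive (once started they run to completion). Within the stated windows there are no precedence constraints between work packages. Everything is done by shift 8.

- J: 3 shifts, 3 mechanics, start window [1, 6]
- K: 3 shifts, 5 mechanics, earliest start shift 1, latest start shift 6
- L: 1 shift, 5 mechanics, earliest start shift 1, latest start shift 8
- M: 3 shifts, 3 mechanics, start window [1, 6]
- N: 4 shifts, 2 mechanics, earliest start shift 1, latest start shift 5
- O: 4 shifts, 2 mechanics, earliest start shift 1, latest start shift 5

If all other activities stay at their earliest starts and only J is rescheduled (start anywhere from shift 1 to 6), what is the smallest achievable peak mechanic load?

17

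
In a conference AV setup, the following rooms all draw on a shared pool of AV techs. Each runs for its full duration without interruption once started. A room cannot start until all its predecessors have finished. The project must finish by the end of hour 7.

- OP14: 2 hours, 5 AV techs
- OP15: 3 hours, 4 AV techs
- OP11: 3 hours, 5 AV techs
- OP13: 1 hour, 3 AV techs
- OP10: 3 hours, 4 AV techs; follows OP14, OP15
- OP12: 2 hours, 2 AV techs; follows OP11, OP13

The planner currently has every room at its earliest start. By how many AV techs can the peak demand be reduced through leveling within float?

8

Early-start peak: h1:17  h2:14  h3:9  h4:6  h5:6  h6:4  h7:0 ⇒ 17.
Leveled (OP14@1, OP15@1, OP11@3, OP13@4, OP10@5, OP12@6): h1:9  h2:9  h3:9  h4:8  h5:9  h6:6  h7:6 ⇒ 9.
Reduction 17 − 9 = 8.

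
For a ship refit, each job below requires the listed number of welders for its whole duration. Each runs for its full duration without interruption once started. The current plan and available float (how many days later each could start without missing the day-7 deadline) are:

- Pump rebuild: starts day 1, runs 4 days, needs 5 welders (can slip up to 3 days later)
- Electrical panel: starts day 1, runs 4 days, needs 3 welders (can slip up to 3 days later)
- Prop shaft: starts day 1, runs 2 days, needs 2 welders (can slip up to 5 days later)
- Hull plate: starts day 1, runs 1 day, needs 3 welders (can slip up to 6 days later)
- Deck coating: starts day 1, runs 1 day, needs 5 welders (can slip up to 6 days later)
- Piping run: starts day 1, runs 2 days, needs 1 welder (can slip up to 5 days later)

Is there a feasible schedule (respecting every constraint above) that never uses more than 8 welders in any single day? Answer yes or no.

Schedule Pump rebuild@1, Electrical panel@1, Prop shaft@5, Hull plate@5, Deck coating@6, Piping run@5: d1:8  d2:8  d3:8  d4:8  d5:6  d6:8  d7:0 — peak 8 ≤ 8.

yes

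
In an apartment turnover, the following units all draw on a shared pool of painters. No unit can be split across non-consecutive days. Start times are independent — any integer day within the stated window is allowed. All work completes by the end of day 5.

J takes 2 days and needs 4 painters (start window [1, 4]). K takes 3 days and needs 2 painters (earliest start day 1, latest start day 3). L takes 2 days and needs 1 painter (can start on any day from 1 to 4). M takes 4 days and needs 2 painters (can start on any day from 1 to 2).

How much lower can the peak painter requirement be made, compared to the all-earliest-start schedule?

Early-start peak: d1:9  d2:9  d3:4  d4:2  d5:0 ⇒ 9.
Leveled (J@1, K@3, L@3, M@1): d1:6  d2:6  d3:5  d4:5  d5:2 ⇒ 6.
Reduction 9 − 6 = 3.

3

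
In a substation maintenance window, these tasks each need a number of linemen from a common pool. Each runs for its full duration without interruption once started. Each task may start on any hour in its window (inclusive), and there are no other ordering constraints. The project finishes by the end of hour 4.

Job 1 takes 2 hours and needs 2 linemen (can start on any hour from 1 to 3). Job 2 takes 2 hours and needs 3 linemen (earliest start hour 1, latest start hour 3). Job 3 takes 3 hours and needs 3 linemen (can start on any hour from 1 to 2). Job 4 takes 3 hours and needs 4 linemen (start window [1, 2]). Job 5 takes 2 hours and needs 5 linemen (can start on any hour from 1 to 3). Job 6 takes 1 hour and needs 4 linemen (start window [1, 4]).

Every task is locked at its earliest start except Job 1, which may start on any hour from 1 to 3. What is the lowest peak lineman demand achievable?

Job 1@1: h1:21  h2:17  h3:7  h4:0 → peak 21
Job 1@2: h1:19  h2:17  h3:9  h4:0 → peak 19
Job 1@3: h1:19  h2:15  h3:9  h4:2 → peak 19
Best is Job 1@2, peak 19.

19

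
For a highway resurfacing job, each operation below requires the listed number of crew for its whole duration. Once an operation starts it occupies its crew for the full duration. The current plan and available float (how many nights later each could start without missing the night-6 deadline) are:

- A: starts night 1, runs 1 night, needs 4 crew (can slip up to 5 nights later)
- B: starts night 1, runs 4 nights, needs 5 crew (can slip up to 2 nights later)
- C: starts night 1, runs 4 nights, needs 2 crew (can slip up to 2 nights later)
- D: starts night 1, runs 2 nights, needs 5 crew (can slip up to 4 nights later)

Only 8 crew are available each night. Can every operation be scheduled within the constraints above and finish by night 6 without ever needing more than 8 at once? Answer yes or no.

The minimum achievable peak is 9; 8 < 9, so no feasible schedule stays within the cap.

no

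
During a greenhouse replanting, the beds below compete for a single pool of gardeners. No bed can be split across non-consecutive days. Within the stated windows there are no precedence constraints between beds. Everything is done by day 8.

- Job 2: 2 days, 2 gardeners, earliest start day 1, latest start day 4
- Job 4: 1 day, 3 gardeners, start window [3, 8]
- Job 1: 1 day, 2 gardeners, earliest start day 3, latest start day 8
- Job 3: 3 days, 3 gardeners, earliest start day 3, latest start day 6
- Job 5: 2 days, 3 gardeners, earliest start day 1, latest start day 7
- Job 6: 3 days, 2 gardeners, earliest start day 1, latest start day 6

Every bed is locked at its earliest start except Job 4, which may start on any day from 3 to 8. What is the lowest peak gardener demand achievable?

7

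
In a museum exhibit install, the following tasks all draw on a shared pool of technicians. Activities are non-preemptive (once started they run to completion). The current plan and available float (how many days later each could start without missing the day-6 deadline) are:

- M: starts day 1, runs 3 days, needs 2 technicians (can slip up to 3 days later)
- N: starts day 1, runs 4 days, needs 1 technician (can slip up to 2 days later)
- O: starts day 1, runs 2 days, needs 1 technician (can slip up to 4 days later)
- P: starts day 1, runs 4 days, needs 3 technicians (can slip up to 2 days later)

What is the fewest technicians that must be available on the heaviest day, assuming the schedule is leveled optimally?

Early-start (M@1, N@1, O@1, P@1) gives peak 7: d1:7  d2:7  d3:6  d4:4  d5:0  d6:0.
Shift P→3.
Schedule M@1, N@1, O@1, P@3: d1:4  d2:4  d3:6  d4:4  d5:3  d6:3 — peak 6.

6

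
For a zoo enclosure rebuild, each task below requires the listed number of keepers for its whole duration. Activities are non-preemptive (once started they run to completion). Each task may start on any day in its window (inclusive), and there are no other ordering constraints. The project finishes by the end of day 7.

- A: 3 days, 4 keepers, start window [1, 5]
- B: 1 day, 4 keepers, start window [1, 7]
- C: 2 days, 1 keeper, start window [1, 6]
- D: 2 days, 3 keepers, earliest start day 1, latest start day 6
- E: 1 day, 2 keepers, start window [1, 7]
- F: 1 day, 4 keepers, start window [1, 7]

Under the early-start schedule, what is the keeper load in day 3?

4

At early start, day 3 has: A.
Demand: 4 = 4.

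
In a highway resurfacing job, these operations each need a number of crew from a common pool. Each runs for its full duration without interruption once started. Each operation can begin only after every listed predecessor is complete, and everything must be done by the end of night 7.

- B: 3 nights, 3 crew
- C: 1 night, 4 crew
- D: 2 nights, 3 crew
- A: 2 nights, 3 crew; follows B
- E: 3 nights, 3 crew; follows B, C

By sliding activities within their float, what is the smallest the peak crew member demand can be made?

Early-start (B@1, C@1, D@1, A@4, E@4) gives peak 10: n1:10  n2:6  n3:3  n4:6  n5:6  n6:3  n7:0.
Shift C→4, A→5, E→5.
Schedule B@1, C@4, D@1, A@5, E@5: n1:6  n2:6  n3:3  n4:4  n5:6  n6:6  n7:3 — peak 6.

6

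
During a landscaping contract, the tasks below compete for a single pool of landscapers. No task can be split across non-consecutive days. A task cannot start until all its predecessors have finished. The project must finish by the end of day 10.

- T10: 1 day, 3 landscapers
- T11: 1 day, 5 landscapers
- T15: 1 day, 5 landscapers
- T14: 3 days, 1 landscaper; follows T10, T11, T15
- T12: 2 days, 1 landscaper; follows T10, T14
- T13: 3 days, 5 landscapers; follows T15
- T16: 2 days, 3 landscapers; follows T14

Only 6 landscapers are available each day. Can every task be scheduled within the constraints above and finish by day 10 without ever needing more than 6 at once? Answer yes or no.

yes

Schedule T10@1, T11@2, T15@3, T14@4, T12@7, T13@4, T16@7: d1:3  d2:5  d3:5  d4:6  d5:6  d6:6  d7:4  d8:4  d9:0  d10:0 — peak 6 ≤ 6.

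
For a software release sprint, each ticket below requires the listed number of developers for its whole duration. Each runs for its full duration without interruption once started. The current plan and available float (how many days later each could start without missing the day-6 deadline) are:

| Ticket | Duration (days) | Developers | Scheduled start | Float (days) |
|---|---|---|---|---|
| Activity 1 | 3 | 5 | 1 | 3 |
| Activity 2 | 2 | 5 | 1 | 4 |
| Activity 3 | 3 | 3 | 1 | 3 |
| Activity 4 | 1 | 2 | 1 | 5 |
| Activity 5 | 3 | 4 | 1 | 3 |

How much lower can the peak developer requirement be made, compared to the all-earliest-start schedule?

10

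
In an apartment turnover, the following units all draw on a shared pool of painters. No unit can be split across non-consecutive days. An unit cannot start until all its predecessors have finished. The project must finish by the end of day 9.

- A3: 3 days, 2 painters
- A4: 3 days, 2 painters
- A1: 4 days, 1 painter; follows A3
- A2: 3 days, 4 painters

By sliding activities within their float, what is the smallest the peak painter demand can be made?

Early-start (A3@1, A4@1, A1@4, A2@1) gives peak 8: d1:8  d2:8  d3:8  d4:1  d5:1  d6:1  d7:1  d8:0  d9:0.
Shift A2→4.
Schedule A3@1, A4@1, A1@4, A2@4: d1:4  d2:4  d3:4  d4:5  d5:5  d6:5  d7:1  d8:0  d9:0 — peak 5.

5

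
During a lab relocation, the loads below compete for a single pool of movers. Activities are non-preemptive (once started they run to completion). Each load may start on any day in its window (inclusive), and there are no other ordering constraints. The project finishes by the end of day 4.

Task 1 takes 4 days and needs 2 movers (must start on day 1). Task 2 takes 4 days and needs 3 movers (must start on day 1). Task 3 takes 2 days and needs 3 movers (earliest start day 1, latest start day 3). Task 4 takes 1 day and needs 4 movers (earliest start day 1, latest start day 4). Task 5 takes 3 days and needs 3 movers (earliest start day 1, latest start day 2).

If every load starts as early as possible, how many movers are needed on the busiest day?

15

Early-start schedule: Task 1@1, Task 2@1, Task 3@1, Task 4@1, Task 5@1.
Load per day: day 1: 15, day 2: 11, day 3: 8, day 4: 5.
Peak is 15.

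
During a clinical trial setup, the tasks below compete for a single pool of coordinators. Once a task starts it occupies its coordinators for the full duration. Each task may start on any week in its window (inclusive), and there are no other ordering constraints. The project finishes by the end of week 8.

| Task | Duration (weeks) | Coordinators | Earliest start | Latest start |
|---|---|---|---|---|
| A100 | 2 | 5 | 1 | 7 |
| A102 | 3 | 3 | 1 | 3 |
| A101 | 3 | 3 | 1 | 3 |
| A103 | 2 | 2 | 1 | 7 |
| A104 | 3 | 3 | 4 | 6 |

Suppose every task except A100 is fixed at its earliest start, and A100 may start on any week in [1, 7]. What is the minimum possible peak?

A100@1: w1:13  w2:13  w3:6  w4:3  w5:3  w6:3  w7:0  w8:0 → peak 13
A100@2: w1:8  w2:13  w3:11  w4:3  w5:3  w6:3  w7:0  w8:0 → peak 13
A100@3: w1:8  w2:8  w3:11  w4:8  w5:3  w6:3  w7:0  w8:0 → peak 11
A100@4: w1:8  w2:8  w3:6  w4:8  w5:8  w6:3  w7:0  w8:0 → peak 8
A100@5: w1:8  w2:8  w3:6  w4:3  w5:8  w6:8  w7:0  w8:0 → peak 8
A100@6: w1:8  w2:8  w3:6  w4:3  w5:3  w6:8  w7:5  w8:0 → peak 8
A100@7: w1:8  w2:8  w3:6  w4:3  w5:3  w6:3  w7:5  w8:5 → peak 8
Best is A100@4, peak 8.

8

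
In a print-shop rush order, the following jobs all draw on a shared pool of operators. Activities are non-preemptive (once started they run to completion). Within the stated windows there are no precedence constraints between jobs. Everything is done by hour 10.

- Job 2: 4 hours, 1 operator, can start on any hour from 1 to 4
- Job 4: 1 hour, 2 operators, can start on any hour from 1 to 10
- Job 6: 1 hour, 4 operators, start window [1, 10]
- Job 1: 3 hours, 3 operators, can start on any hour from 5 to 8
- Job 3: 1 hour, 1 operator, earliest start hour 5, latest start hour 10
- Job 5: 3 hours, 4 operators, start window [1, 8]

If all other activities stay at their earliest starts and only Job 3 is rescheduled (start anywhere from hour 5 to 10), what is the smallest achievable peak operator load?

Job 3@5: h1:11  h2:5  h3:5  h4:1  h5:4  h6:3  h7:3  h8:0  h9:0  h10:0 → peak 11
Job 3@6: h1:11  h2:5  h3:5  h4:1  h5:3  h6:4  h7:3  h8:0  h9:0  h10:0 → peak 11
Job 3@7: h1:11  h2:5  h3:5  h4:1  h5:3  h6:3  h7:4  h8:0  h9:0  h10:0 → peak 11
Job 3@8: h1:11  h2:5  h3:5  h4:1  h5:3  h6:3  h7:3  h8:1  h9:0  h10:0 → peak 11
Job 3@9: h1:11  h2:5  h3:5  h4:1  h5:3  h6:3  h7:3  h8:0  h9:1  h10:0 → peak 11
Job 3@10: h1:11  h2:5  h3:5  h4:1  h5:3  h6:3  h7:3  h8:0  h9:0  h10:1 → peak 11
Best is Job 3@5, peak 11.

11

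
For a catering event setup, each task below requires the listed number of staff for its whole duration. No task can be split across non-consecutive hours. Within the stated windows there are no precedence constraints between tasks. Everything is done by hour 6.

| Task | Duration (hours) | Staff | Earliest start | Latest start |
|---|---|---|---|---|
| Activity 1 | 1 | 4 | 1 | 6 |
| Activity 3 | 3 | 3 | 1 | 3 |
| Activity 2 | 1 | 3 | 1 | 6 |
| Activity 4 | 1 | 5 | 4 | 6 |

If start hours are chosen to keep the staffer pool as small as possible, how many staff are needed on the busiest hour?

Early-start (Activity 1@1, Activity 3@1, Activity 2@1, Activity 4@4) gives peak 10: h1:10  h2:3  h3:3  h4:5  h5:0  h6:0.
Shift Activity 3→2, Activity 2→5, Activity 4→6.
Schedule Activity 1@1, Activity 3@2, Activity 2@5, Activity 4@6: h1:4  h2:3  h3:3  h4:3  h5:3  h6:5 — peak 5.

5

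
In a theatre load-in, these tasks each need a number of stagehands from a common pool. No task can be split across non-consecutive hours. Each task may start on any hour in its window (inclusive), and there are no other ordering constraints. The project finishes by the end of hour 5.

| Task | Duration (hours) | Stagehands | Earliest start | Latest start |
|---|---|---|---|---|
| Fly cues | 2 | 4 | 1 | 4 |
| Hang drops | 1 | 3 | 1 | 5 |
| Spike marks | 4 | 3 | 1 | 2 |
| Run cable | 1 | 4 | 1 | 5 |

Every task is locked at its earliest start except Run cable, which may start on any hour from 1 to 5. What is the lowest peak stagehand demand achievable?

10

Run cable@1: h1:14  h2:7  h3:3  h4:3  h5:0 → peak 14
Run cable@2: h1:10  h2:11  h3:3  h4:3  h5:0 → peak 11
Run cable@3: h1:10  h2:7  h3:7  h4:3  h5:0 → peak 10
Run cable@4: h1:10  h2:7  h3:3  h4:7  h5:0 → peak 10
Run cable@5: h1:10  h2:7  h3:3  h4:3  h5:4 → peak 10
Best is Run cable@3, peak 10.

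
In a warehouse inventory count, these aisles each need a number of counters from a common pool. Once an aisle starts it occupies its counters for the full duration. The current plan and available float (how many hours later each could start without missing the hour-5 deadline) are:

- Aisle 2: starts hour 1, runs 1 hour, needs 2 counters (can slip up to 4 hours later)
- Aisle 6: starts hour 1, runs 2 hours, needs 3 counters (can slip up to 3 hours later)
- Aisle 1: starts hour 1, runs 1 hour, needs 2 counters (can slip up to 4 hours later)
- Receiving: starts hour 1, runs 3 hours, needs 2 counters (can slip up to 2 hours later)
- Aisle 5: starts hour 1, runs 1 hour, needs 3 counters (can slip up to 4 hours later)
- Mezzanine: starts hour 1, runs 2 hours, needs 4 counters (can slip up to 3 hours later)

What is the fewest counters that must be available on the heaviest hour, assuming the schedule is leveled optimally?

Early-start (Aisle 2@1, Aisle 6@1, Aisle 1@1, Receiving@1, Aisle 5@1, Mezzanine@1) gives peak 16: h1:16  h2:9  h3:2  h4:0  h5:0.
Shift Aisle 1→2, Receiving→3, Aisle 5→3, Mezzanine→4.
Schedule Aisle 2@1, Aisle 6@1, Aisle 1@2, Receiving@3, Aisle 5@3, Mezzanine@4: h1:5  h2:5  h3:5  h4:6  h5:6 — peak 6.
Total counter-hours = 27 over 5 hours ⇒ peak ≥ ⌈27/5⌉ = 6, so 6 is optimal.

6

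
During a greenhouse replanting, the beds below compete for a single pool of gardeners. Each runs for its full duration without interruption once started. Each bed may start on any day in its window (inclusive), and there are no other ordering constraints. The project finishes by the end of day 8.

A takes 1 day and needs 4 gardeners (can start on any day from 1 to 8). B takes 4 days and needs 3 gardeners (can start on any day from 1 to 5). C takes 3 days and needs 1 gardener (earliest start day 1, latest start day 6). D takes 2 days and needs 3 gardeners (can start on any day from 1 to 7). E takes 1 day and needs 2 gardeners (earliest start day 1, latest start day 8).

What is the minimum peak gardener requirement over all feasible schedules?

Early-start (A@1, B@1, C@1, D@1, E@1) gives peak 13: d1:13  d2:7  d3:4  d4:3  d5:0  d6:0  d7:0  d8:0.
Shift B→2, C→2, D→6, E→8.
Schedule A@1, B@2, C@2, D@6, E@8: d1:4  d2:4  d3:4  d4:4  d5:3  d6:3  d7:3  d8:2 — peak 4.
Total gardener-days = 27 over 8 days ⇒ peak ≥ ⌈27/8⌉ = 4, so 4 is optimal.

4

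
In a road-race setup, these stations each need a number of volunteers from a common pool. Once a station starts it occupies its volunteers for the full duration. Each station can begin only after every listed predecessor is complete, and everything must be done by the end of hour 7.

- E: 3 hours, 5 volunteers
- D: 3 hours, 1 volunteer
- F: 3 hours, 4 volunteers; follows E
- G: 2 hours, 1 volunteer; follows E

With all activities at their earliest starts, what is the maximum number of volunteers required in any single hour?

Early-start schedule: E@1, D@1, F@4, G@4.
Load per hour: hour 1: 6, hour 2: 6, hour 3: 6, hour 4: 5, hour 5: 5, hour 6: 4, hour 7: 0.
Peak is 6.

6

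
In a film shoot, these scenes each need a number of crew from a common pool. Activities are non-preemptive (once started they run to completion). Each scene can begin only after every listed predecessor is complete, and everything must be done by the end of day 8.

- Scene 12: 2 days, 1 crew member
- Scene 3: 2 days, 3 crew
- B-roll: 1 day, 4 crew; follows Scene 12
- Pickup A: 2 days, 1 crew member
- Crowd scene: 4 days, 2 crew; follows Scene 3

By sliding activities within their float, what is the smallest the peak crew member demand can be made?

4

Early-start (Scene 12@1, Scene 3@1, B-roll@3, Pickup A@1, Crowd scene@3) gives peak 6: d1:5  d2:5  d3:6  d4:2  d5:2  d6:2  d7:0  d8:0.
Shift Pickup A→4, Crowd scene→4.
Schedule Scene 12@1, Scene 3@1, B-roll@3, Pickup A@4, Crowd scene@4: d1:4  d2:4  d3:4  d4:3  d5:3  d6:2  d7:2  d8:0 — peak 4.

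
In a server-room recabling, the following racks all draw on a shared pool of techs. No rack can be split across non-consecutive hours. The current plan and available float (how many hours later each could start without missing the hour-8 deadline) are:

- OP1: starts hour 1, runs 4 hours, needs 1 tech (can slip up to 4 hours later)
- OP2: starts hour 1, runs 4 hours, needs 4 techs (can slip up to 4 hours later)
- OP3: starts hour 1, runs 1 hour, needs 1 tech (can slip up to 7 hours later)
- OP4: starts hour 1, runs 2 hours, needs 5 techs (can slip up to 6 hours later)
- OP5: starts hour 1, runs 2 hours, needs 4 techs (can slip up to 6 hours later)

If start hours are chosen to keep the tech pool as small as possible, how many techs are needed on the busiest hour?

5

Early-start (OP1@1, OP2@1, OP3@1, OP4@1, OP5@1) gives peak 15: h1:15  h2:14  h3:5  h4:5  h5:0  h6:0  h7:0  h8:0.
Shift OP3→5, OP4→7, OP5→5.
Schedule OP1@1, OP2@1, OP3@5, OP4@7, OP5@5: h1:5  h2:5  h3:5  h4:5  h5:5  h6:4  h7:5  h8:5 — peak 5.
Total tech-hours = 39 over 8 hours ⇒ peak ≥ ⌈39/8⌉ = 5, so 5 is optimal.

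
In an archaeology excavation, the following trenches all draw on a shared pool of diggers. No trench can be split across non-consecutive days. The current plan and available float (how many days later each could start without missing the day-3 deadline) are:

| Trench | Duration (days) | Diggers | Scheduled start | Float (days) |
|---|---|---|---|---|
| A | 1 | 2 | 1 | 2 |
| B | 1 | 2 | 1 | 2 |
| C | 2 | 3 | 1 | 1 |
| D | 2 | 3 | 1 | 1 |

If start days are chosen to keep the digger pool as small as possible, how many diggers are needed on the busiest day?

Early-start (A@1, B@1, C@1, D@1) gives peak 10: d1:10  d2:6  d3:0.
Shift C→2, D→2.
Schedule A@1, B@1, C@2, D@2: d1:4  d2:6  d3:6 — peak 6.
Total digger-days = 16 over 3 days ⇒ peak ≥ ⌈16/3⌉ = 6, so 6 is optimal.

6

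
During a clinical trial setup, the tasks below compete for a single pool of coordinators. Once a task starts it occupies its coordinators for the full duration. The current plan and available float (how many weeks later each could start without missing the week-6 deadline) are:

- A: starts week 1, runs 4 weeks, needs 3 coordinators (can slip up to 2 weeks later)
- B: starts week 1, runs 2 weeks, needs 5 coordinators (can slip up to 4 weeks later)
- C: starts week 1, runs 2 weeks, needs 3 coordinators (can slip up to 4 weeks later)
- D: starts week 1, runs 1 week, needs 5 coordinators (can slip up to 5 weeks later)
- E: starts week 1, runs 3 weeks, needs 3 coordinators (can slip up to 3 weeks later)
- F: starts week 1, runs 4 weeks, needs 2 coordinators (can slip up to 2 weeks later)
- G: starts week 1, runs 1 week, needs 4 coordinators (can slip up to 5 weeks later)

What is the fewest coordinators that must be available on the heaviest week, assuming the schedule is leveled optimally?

10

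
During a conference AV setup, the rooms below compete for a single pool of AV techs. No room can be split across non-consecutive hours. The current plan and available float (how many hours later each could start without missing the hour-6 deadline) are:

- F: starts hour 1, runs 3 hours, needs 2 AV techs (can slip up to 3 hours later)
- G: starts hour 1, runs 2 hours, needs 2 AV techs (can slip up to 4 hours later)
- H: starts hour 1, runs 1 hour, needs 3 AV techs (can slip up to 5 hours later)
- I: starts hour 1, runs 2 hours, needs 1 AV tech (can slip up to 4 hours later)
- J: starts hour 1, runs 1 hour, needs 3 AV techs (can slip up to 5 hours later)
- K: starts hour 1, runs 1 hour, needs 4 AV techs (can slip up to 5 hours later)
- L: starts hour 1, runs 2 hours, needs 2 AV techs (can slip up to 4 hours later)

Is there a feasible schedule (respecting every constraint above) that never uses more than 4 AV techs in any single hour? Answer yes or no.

no

Total AV tech-hours = 26; over 6 hours the average is 26/6 > 4, so some hour must exceed 4.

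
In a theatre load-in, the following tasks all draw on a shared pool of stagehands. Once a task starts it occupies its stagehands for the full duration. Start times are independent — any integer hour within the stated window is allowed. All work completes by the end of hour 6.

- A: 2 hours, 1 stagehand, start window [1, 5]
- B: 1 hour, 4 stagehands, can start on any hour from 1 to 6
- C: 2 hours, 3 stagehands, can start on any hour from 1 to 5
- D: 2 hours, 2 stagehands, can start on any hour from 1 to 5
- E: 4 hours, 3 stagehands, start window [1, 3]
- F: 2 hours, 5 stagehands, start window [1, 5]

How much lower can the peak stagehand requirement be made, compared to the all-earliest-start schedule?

11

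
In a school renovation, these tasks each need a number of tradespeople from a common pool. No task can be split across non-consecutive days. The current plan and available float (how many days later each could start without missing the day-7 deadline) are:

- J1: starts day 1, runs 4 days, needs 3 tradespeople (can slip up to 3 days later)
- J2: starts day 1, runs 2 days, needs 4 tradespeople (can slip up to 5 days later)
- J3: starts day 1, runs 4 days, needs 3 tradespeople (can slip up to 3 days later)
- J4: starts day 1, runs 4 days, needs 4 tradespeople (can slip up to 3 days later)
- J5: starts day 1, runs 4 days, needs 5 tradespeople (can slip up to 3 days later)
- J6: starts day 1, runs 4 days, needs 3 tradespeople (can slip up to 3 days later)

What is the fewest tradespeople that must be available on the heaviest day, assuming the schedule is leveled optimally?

Early-start (J1@1, J2@1, J3@1, J4@1, J5@1, J6@1) gives peak 22: d1:22  d2:22  d3:18  d4:18  d5:0  d6:0  d7:0.
Shift J5→3.
Schedule J1@1, J2@1, J3@1, J4@1, J5@3, J6@1: d1:17  d2:17  d3:18  d4:18  d5:5  d6:5  d7:0 — peak 18.

18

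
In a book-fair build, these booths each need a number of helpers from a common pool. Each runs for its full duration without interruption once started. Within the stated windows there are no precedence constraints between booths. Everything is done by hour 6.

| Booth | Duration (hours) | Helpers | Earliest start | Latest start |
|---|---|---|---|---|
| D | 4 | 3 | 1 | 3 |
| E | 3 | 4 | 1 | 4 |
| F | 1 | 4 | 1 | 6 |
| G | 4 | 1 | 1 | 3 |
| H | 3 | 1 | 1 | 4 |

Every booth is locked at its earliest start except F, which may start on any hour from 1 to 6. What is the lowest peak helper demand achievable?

9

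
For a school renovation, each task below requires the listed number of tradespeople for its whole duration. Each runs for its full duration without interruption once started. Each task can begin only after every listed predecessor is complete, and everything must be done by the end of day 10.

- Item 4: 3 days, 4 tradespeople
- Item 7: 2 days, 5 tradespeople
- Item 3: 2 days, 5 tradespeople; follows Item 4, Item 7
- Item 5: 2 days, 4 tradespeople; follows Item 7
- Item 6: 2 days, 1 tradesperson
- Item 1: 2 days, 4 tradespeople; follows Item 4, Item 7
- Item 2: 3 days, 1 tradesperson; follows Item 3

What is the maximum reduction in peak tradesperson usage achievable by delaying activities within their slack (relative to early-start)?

5

Early-start peak: d1:10  d2:10  d3:8  d4:13  d5:9  d6:1  d7:1  d8:1  d9:0  d10:0 ⇒ 13.
Leveled (Item 4@3, Item 7@1, Item 3@6, Item 5@3, Item 6@1, Item 1@8, Item 2@8): d1:6  d2:6  d3:8  d4:8  d5:4  d6:5  d7:5  d8:5  d9:5  d10:1 ⇒ 8.
Reduction 13 − 8 = 5.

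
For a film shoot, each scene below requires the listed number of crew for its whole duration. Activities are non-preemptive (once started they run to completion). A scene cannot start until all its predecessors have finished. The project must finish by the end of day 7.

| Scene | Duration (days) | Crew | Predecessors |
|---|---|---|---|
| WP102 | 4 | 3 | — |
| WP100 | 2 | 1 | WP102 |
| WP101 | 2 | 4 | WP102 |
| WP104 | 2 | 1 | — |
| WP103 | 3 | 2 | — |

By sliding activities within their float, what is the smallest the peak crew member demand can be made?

5

Early-start (WP102@1, WP100@5, WP101@5, WP104@1, WP103@1) gives peak 6: d1:6  d2:6  d3:5  d4:3  d5:5  d6:5  d7:0.
Shift WP101→6, WP103→3.
Schedule WP102@1, WP100@5, WP101@6, WP104@1, WP103@3: d1:4  d2:4  d3:5  d4:5  d5:3  d6:5  d7:4 — peak 5.
Total crew member-days = 30 over 7 days ⇒ peak ≥ ⌈30/7⌉ = 5, so 5 is optimal.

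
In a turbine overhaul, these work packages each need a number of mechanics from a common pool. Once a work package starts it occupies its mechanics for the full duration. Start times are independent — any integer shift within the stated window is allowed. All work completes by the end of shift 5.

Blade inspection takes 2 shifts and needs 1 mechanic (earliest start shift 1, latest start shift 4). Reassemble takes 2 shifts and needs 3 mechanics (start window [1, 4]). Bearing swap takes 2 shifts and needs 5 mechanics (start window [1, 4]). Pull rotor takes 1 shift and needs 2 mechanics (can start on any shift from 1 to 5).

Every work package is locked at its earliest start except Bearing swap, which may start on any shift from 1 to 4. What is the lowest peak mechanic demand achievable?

6

Bearing swap@1: s1:11  s2:9  s3:0  s4:0  s5:0 → peak 11
Bearing swap@2: s1:6  s2:9  s3:5  s4:0  s5:0 → peak 9
Bearing swap@3: s1:6  s2:4  s3:5  s4:5  s5:0 → peak 6
Bearing swap@4: s1:6  s2:4  s3:0  s4:5  s5:5 → peak 6
Best is Bearing swap@3, peak 6.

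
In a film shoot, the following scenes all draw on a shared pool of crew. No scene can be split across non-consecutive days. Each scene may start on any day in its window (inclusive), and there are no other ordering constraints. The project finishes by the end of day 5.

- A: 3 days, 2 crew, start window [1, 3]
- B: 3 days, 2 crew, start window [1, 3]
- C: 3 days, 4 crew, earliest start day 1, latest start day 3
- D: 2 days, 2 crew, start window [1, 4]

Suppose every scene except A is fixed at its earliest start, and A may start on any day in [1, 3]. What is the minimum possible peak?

A@1: d1:10  d2:10  d3:8  d4:0  d5:0 → peak 10
A@2: d1:8  d2:10  d3:8  d4:2  d5:0 → peak 10
A@3: d1:8  d2:8  d3:8  d4:2  d5:2 → peak 8
Best is A@3, peak 8.

8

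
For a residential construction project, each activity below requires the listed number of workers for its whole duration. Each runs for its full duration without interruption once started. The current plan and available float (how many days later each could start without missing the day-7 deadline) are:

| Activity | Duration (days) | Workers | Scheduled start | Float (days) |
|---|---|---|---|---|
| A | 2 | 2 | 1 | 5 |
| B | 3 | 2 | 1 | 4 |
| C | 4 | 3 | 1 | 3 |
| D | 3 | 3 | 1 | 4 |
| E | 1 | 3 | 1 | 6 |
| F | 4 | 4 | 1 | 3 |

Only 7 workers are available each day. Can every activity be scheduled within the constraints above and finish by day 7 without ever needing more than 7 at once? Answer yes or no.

Total worker-days = 50; over 7 days the average is 50/7 > 7, so some day must exceed 7.

no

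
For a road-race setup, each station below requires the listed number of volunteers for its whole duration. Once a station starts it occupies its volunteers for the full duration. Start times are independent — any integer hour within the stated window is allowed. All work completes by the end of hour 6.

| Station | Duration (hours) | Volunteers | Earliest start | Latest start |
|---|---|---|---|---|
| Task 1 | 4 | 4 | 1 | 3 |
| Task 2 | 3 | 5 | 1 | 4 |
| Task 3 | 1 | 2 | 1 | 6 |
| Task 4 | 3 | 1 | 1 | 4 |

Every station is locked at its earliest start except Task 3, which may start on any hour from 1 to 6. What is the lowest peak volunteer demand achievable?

10

Task 3@1: h1:12  h2:10  h3:10  h4:4  h5:0  h6:0 → peak 12
Task 3@2: h1:10  h2:12  h3:10  h4:4  h5:0  h6:0 → peak 12
Task 3@3: h1:10  h2:10  h3:12  h4:4  h5:0  h6:0 → peak 12
Task 3@4: h1:10  h2:10  h3:10  h4:6  h5:0  h6:0 → peak 10
Task 3@5: h1:10  h2:10  h3:10  h4:4  h5:2  h6:0 → peak 10
Task 3@6: h1:10  h2:10  h3:10  h4:4  h5:0  h6:2 → peak 10
Best is Task 3@4, peak 10.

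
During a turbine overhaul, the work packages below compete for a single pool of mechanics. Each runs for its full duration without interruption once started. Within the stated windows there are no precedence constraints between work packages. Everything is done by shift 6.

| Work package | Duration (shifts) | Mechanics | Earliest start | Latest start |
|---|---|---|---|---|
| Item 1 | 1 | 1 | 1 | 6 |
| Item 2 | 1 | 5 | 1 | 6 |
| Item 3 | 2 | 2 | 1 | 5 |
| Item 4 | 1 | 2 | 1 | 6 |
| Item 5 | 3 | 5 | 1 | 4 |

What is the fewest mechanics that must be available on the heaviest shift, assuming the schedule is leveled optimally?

5

Early-start (Item 1@1, Item 2@1, Item 3@1, Item 4@1, Item 5@1) gives peak 15: s1:15  s2:7  s3:5  s4:0  s5:0  s6:0.
Shift Item 2→3, Item 5→4.
Schedule Item 1@1, Item 2@3, Item 3@1, Item 4@1, Item 5@4: s1:5  s2:2  s3:5  s4:5  s5:5  s6:5 — peak 5.
Total mechanic-shifts = 27 over 6 shifts ⇒ peak ≥ ⌈27/6⌉ = 5, so 5 is optimal.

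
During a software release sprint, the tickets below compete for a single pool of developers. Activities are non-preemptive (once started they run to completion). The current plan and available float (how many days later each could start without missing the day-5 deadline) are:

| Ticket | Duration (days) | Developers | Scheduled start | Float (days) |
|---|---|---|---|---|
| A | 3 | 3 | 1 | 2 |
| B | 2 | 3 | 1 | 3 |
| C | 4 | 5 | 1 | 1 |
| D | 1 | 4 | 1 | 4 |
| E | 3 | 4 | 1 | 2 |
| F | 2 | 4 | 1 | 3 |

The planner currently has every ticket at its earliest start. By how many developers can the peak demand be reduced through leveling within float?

11

Early-start peak: d1:23  d2:19  d3:12  d4:5  d5:0 ⇒ 23.
Leveled (A@1, B@4, C@1, D@5, E@1, F@4): d1:12  d2:12  d3:12  d4:12  d5:11 ⇒ 12.
Reduction 23 − 12 = 11.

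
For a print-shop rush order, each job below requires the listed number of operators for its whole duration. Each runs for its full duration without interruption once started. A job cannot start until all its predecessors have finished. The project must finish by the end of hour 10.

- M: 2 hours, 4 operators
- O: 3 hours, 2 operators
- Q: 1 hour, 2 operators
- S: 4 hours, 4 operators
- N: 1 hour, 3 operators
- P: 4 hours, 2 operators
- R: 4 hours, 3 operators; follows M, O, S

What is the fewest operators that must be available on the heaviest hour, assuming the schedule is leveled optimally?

Early-start (M@1, O@1, Q@1, S@1, N@1, P@1, R@5) gives peak 17: h1:17  h2:12  h3:8  h4:6  h5:3  h6:3  h7:3  h8:3  h9:0  h10:0.
Shift Q→4, S→3, N→9, P→5, R→7.
Schedule M@1, O@1, Q@4, S@3, N@9, P@5, R@7: h1:6  h2:6  h3:6  h4:6  h5:6  h6:6  h7:5  h8:5  h9:6  h10:3 — peak 6.
Total operator-hours = 55 over 10 hours ⇒ peak ≥ ⌈55/10⌉ = 6, so 6 is optimal.

6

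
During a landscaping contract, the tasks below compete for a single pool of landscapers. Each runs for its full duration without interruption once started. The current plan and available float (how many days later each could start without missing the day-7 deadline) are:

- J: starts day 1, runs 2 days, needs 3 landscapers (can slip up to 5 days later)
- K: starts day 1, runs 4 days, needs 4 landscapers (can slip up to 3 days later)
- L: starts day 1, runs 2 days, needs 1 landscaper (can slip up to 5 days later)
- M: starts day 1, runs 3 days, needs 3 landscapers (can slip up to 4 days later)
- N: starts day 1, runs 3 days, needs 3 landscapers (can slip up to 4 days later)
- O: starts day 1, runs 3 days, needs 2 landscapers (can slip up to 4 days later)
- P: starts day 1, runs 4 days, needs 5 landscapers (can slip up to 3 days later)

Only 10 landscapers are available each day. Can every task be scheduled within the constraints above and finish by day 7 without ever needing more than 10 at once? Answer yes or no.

yes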